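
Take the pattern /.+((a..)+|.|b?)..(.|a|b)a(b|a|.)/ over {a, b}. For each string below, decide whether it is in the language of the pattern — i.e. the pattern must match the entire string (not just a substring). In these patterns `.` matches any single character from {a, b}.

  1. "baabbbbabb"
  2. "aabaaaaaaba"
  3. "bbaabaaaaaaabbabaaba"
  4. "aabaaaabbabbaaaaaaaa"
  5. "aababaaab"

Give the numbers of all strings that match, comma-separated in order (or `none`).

1 → no match
2 → no match
3 → no match
4 → match
5 → match

4, 5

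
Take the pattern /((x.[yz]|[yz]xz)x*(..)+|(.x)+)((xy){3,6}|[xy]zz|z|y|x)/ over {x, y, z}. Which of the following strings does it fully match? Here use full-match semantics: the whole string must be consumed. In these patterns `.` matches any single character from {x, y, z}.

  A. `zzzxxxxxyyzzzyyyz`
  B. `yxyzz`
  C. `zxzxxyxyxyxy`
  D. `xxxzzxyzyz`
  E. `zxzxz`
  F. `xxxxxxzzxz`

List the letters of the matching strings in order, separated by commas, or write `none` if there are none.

A → no match
B → match
C → match
D → no match
E → match
F → no match

B, C, E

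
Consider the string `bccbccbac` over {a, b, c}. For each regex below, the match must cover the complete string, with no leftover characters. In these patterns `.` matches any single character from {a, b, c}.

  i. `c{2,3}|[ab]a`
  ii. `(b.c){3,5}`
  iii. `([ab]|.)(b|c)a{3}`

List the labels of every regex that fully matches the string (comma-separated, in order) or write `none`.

ii

i → no match
ii → match
iii → no match — must end with `a`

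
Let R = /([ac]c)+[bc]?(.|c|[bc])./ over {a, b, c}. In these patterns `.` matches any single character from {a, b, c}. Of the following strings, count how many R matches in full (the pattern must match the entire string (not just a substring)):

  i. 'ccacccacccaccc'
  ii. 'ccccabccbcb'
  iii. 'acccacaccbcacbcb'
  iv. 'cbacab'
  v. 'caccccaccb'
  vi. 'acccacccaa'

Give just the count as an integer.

i → match
ii. 'ccccabccbcb' → no match
iii → no match
iv. 'cbacab' → no match
v. 'caccccaccb' → no match
vi. 'acccacccaa' → match
Total matched: 2

2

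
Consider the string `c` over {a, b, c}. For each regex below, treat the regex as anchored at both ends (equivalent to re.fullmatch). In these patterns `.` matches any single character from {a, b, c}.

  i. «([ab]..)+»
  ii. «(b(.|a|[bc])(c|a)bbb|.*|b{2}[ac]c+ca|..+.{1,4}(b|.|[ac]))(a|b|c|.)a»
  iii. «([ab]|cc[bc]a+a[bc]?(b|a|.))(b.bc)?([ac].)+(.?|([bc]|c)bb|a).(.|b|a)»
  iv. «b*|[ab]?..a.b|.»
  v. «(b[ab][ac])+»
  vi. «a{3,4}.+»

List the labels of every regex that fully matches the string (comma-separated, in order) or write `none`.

iv

i → no match
ii → no match — must end with `a`
iii → no match
iv → match
v → no match — must start with `b`
vi → no match — must start with `a`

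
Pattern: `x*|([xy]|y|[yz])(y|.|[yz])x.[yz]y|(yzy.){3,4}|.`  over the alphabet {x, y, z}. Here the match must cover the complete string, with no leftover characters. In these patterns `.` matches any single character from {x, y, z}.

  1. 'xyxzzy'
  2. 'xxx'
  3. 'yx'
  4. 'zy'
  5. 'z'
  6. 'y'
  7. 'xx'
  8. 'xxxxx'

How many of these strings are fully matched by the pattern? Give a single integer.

1 → match
2 → match
3 → no match
4 → no match
5 → match
6 → match
7 → match
8 → match
Total matched: 6

6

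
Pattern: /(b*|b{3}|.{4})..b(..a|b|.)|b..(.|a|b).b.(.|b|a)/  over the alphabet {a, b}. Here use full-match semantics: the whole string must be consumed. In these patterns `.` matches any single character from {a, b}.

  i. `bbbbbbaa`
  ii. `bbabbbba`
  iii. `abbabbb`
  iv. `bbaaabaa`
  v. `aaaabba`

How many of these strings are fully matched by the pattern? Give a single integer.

3

i → match
ii → match
iii → no match
iv → match
v → no match
Total matched: 3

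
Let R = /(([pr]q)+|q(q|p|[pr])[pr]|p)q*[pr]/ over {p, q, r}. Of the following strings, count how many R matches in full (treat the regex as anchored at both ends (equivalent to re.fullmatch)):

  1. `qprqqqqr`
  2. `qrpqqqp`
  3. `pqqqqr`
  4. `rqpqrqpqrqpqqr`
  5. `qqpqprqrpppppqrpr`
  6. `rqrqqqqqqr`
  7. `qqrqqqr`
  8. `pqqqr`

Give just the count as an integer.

7

1. `qprqqqqr` → match
2. `qrpqqqp` → match
3. `pqqqqr` → match
4 → match
5 → no match
6. `rqrqqqqqqr` → match
7. `qqrqqqr` → match
8. `pqqqr` → match
Total matched: 7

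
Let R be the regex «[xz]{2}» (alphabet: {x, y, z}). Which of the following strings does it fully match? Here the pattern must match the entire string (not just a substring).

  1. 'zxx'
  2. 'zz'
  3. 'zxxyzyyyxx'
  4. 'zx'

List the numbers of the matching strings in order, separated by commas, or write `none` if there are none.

2, 4

1 → no match
2 → match
3 → no match
4 → match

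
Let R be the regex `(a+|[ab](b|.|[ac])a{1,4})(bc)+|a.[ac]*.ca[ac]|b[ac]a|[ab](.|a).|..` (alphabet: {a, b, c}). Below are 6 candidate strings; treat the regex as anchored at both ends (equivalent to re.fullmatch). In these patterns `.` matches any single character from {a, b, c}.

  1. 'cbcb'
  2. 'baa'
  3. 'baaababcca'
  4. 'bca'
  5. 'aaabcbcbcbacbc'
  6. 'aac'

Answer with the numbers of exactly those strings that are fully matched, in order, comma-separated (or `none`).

2, 4, 6

1 → no match
2 → match
3 → no match
4 → match
5 → no match
6 → match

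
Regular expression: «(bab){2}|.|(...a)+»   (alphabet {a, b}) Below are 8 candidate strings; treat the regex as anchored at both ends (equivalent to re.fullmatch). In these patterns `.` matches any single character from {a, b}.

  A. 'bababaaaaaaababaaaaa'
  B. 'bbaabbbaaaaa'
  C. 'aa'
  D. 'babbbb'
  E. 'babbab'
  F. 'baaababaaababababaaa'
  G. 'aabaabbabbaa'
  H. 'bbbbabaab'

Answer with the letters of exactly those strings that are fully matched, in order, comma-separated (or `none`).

A → match
B → match
C → no match
D → no match
E → match
F → match
G → match
H → no match

A, B, E, F, G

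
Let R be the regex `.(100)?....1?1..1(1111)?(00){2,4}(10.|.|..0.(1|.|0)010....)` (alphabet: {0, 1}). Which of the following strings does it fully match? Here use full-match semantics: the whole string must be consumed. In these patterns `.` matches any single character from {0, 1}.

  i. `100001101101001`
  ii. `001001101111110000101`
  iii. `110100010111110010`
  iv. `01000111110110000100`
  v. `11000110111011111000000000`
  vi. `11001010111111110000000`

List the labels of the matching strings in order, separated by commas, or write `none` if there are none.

ii, iv, v, vi

i → no match
ii → match
iii → no match
iv → match
v → match
vi → match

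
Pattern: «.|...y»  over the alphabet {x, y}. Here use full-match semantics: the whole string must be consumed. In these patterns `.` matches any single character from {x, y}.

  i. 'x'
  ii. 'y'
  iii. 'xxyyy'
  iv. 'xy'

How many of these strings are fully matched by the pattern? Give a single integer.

i → match
ii → match
iii → no match
iv → no match
Total matched: 2

2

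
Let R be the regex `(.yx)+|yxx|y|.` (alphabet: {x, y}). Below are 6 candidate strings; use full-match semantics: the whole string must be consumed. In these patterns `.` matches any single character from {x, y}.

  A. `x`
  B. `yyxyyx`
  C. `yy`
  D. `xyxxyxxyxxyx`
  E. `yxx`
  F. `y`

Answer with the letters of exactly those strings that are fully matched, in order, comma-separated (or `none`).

A, B, D, E, F

A → match
B → match
C → no match
D → match
E → match
F → match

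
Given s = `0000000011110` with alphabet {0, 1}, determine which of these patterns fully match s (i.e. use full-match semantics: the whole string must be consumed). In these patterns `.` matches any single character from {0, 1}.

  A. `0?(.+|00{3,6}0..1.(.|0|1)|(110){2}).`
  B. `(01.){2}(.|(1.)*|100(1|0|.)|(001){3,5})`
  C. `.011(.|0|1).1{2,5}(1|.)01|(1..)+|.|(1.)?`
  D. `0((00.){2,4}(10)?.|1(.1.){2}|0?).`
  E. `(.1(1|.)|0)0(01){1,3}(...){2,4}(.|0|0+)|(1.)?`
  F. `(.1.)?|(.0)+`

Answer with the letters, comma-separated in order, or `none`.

A

A → match
B → no match — must start with `01`
C → no match
D → no match
E → no match
F → no match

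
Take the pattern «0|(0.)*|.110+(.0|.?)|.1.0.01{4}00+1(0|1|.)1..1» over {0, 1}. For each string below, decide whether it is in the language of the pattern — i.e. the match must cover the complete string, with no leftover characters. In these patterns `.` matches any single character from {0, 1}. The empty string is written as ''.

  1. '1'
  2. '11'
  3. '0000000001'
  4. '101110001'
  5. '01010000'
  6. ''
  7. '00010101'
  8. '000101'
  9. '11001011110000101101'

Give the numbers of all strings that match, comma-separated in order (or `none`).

3, 5, 6, 7, 8, 9

1 → no match
2 → no match
3 → match
4 → no match
5 → match
6 → match
7 → match
8 → match
9 → match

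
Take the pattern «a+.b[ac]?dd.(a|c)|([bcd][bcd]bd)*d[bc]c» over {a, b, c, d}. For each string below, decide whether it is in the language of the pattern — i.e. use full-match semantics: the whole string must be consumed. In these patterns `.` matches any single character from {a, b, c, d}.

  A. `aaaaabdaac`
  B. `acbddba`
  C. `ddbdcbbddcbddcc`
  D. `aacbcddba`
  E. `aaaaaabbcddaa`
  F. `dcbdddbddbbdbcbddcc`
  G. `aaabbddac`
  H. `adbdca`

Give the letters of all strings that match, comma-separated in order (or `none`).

A. `aaaaabdaac` → no match
B. `acbddba` → match
C → match
D. `aacbcddba` → match
E → match
F → match
G. `aaabbddac` → match
H. `adbdca` → no match

B, C, D, E, F, G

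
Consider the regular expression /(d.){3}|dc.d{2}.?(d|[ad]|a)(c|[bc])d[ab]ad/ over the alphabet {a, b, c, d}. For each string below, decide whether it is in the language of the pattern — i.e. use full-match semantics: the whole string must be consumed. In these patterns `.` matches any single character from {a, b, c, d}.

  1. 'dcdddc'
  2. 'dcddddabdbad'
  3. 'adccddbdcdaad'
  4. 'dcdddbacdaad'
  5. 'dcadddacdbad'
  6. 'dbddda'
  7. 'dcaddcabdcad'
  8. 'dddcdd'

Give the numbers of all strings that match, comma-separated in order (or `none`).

1, 2, 4, 5, 6, 8

1. 'dcdddc' → match
2. 'dcddddabdbad' → match
3 → no match
4. 'dcdddbacdaad' → match
5. 'dcadddacdbad' → match
6. 'dbddda' → match
7. 'dcaddcabdcad' → no match
8. 'dddcdd' → match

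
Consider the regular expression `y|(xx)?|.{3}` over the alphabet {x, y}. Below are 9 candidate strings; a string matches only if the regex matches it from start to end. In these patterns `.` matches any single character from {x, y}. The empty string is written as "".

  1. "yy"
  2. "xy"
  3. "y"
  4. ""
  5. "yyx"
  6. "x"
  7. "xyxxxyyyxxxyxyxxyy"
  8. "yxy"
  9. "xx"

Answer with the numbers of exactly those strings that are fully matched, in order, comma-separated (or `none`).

1. "yy" → no match
2. "xy" → no match
3. "y" → match
4. "" → match
5. "yyx" → match
6. "x" → no match
7 → no match
8. "yxy" → match
9. "xx" → match

3, 4, 5, 8, 9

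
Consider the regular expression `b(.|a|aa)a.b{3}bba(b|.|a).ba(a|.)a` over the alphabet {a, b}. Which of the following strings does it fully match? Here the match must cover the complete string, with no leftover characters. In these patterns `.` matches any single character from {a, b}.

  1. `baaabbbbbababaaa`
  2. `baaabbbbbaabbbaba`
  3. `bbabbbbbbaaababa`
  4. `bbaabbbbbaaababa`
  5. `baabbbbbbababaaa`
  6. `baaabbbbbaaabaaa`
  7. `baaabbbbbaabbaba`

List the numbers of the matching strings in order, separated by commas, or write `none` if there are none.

1 → match
2 → no match
3 → match
4 → match
5 → match
6 → match
7 → match

1, 3, 4, 5, 6, 7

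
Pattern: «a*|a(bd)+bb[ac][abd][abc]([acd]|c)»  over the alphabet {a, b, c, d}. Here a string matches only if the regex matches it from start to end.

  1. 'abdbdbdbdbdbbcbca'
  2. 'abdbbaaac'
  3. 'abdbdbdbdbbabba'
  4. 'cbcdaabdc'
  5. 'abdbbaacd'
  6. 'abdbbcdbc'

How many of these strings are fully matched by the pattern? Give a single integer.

5

1 → match
2 → match
3 → match
4 → no match
5 → match
6 → match
Total matched: 5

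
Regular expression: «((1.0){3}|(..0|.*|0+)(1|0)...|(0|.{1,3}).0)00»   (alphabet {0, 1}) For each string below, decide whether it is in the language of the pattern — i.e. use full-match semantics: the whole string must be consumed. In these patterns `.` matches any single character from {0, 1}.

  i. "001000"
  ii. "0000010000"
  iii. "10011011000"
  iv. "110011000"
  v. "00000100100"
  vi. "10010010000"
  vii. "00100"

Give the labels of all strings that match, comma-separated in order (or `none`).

i → match
ii → match
iii → match
iv → match
v → match
vi → match
vii → no match

i, ii, iii, iv, v, vi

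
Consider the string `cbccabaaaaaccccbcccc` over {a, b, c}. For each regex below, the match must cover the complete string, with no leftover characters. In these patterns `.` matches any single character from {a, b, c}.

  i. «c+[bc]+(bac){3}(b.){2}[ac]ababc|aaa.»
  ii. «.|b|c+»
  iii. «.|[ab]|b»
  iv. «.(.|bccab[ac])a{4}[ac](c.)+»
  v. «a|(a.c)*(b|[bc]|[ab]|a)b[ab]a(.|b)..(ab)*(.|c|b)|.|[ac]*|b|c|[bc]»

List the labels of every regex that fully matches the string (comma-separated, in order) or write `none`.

i → no match
ii → no match
iii → no match
iv → match
v → no match

iv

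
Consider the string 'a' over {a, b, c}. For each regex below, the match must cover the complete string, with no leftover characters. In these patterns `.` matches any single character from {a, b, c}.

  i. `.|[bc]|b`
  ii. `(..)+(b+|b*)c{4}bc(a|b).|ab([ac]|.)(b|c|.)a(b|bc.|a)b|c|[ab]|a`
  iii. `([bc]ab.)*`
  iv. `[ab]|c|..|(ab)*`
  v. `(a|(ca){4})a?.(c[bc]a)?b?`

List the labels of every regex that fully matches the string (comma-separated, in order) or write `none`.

i → match
ii → match
iii → no match
iv → match
v → no match

i, ii, iv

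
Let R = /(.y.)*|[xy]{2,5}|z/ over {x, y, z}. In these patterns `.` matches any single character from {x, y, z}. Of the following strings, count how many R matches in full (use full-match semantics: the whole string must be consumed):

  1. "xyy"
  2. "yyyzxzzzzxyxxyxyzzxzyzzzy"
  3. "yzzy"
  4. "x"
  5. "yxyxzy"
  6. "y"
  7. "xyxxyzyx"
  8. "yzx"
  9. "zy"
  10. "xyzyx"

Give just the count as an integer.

1 → match
2 → no match
3 → no match
4 → no match
5 → no match
6 → no match
7 → no match
8 → no match
9 → no match
10 → no match
Total matched: 1

1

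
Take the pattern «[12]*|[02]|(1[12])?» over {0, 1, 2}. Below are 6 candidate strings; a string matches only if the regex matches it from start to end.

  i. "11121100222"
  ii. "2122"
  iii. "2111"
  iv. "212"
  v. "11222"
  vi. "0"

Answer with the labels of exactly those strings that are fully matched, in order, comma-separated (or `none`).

ii, iii, iv, v, vi

i → no match
ii → match
iii → match
iv → match
v → match
vi → match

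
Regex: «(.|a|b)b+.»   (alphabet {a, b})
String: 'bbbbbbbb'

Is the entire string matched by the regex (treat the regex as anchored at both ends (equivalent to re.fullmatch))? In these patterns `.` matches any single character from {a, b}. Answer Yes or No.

Yes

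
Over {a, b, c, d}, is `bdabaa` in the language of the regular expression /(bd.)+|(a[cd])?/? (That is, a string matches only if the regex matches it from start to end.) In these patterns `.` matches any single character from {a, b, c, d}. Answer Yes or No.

No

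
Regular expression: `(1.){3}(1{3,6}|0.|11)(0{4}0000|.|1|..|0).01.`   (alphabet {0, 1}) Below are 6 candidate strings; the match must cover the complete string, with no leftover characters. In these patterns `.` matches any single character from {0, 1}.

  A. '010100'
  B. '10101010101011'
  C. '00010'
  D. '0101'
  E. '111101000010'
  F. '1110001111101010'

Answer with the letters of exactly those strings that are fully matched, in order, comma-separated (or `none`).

A → no match — must start with '1'
B → no match
C → no match — must start with '1'
D → no match — must start with '1'
E → no match
F → no match

none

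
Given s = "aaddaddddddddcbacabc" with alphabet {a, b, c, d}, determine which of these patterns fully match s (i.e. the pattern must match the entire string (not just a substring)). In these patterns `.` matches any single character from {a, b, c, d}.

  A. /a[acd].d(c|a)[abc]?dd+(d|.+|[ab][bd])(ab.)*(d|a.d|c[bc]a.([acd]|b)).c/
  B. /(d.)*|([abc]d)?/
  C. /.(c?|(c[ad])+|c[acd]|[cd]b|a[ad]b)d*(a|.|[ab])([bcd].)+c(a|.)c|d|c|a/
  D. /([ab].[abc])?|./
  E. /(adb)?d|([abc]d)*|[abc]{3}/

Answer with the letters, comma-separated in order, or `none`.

A

A → match
B → no match
C → no match
D → no match
E → no match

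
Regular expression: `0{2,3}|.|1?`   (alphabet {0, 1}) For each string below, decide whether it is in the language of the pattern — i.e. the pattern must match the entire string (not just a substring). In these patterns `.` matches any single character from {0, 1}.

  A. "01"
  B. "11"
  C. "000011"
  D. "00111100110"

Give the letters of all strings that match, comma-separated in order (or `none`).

none

A → no match
B → no match
C → no match
D → no match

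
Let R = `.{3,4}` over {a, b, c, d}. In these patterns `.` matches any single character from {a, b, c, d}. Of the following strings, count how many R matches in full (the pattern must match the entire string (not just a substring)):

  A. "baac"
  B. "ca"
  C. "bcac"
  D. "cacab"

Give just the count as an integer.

2

A → match
B → no match
C → match
D → no match
Total matched: 2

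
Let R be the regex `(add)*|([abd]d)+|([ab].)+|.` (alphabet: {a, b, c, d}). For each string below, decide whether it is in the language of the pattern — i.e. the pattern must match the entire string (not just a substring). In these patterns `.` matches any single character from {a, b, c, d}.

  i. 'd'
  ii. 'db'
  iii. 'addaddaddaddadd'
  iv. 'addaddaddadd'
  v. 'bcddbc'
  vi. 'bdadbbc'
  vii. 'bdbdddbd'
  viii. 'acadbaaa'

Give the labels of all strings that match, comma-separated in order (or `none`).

i, iii, iv, vii, viii

i → match
ii → no match
iii → match
iv → match
v → no match
vi → no match
vii → match
viii → match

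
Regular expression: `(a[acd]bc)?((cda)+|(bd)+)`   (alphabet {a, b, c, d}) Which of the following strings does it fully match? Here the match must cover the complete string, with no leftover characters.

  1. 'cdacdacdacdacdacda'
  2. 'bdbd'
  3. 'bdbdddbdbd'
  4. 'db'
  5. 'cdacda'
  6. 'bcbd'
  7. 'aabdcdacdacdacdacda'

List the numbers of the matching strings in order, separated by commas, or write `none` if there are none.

1, 2, 5

1 → match
2 → match
3 → no match
4 → no match
5 → match
6 → no match
7 → no match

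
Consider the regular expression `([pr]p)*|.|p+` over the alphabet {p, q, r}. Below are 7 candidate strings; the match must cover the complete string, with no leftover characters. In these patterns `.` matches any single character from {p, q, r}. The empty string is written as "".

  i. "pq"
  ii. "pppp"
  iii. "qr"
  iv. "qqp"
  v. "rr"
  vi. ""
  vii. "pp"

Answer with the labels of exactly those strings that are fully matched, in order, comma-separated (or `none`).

ii, vi, vii

i → no match
ii → match
iii → no match
iv → no match
v → no match
vi → match
vii → match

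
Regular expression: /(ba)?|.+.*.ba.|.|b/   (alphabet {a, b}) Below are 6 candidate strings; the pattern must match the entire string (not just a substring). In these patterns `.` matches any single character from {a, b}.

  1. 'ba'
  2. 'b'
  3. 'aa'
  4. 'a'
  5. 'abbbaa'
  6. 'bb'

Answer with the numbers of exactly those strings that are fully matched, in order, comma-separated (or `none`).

1 → match
2 → match
3 → no match
4 → match
5 → match
6 → no match

1, 2, 4, 5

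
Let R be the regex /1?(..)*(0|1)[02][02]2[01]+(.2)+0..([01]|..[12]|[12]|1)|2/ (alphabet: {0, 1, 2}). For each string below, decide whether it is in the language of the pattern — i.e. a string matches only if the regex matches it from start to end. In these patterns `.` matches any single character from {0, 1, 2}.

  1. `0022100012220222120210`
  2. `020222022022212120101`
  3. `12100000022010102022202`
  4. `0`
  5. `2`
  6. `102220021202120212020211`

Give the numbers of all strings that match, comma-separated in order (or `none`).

1, 2, 3, 5, 6

1 → match
2 → match
3 → match
4 → no match
5 → match
6 → match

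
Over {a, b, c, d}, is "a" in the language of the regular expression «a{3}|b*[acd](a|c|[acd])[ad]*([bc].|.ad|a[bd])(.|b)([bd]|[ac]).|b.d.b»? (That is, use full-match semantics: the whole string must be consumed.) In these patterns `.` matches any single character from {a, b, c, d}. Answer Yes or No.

No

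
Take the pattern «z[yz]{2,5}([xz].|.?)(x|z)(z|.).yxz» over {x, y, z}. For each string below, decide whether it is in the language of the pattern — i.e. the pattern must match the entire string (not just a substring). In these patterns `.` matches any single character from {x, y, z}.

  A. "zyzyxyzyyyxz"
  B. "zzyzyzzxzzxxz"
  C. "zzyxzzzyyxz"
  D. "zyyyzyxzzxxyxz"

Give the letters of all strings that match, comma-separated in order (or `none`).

A, C, D

A → match
B → no match — must end with "yxz"
C → match
D → match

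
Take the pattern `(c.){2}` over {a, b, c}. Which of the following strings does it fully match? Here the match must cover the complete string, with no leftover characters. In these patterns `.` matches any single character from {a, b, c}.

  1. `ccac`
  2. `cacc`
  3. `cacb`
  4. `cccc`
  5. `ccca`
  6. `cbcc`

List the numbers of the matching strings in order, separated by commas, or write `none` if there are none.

1. `ccac` → no match
2. `cacc` → match
3. `cacb` → match
4. `cccc` → match
5. `ccca` → match
6. `cbcc` → match

2, 3, 4, 5, 6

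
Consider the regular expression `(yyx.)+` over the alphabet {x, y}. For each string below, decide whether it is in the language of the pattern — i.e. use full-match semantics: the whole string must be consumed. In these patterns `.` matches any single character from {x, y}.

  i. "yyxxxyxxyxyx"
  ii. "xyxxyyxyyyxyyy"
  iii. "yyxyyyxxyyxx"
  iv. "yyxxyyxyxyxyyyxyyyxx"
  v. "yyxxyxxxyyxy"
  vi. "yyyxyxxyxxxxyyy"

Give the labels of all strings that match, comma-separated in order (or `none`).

i → no match
ii → no match — must start with "yyx"
iii → match
iv → no match
v → no match
vi → no match — must start with "yyx"

iii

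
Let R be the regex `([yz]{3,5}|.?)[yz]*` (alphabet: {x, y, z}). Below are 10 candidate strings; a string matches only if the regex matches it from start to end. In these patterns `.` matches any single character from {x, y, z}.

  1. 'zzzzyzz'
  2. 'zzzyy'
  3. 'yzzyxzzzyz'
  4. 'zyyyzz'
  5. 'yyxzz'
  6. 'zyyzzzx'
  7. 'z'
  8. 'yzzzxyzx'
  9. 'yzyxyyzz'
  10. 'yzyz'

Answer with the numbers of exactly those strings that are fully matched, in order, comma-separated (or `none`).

1. 'zzzzyzz' → match
2. 'zzzyy' → match
3. 'yzzyxzzzyz' → no match
4. 'zyyyzz' → match
5. 'yyxzz' → no match
6. 'zyyzzzx' → no match
7. 'z' → match
8. 'yzzzxyzx' → no match
9. 'yzyxyyzz' → no match
10. 'yzyz' → match

1, 2, 4, 7, 10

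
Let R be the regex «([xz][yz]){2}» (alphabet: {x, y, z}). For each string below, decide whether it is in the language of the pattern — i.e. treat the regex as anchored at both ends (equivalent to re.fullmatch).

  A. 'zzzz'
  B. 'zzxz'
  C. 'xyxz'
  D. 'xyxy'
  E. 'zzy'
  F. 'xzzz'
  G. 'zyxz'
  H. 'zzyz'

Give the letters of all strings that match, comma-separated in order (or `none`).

A → match
B → match
C → match
D → match
E → no match
F → match
G → match
H → no match

A, B, C, D, F, G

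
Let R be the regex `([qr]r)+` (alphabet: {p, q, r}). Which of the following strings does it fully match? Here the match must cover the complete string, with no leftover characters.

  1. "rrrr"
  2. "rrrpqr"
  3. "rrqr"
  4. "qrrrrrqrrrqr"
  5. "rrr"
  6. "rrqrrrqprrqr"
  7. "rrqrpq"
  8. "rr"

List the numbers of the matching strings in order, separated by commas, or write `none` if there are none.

1 → match
2 → no match
3 → match
4 → match
5 → no match
6 → no match
7 → no match — must end with "r"
8 → match

1, 3, 4, 8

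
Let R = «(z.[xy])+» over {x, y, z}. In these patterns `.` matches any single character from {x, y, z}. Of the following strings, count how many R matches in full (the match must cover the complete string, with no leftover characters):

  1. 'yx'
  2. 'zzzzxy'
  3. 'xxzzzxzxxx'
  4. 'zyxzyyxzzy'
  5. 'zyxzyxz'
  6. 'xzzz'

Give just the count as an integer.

1. 'yx' → no match — must start with 'z'
2. 'zzzzxy' → no match
3. 'xxzzzxzxxx' → no match — must start with 'z'
4. 'zyxzyyxzzy' → no match
5. 'zyxzyxz' → no match
6. 'xzzz' → no match — must start with 'z'
Total matched: 0

0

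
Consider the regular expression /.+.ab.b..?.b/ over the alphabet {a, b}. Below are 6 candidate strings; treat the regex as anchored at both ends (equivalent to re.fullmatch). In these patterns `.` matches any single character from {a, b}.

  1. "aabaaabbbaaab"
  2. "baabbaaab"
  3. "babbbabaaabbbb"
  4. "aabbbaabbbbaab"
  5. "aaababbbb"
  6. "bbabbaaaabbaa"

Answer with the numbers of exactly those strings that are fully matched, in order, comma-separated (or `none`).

1 → match
2 → no match
3 → no match
4 → match
5 → match
6 → no match — must end with "b"

1, 4, 5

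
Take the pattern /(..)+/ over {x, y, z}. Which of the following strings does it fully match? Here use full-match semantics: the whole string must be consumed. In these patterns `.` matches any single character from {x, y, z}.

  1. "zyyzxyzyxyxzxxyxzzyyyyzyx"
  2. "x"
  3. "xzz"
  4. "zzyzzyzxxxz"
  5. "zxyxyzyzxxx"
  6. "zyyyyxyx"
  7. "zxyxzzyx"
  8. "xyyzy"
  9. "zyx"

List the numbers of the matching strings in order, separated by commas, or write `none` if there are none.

1 → no match
2. "x" → no match
3. "xzz" → no match
4. "zzyzzyzxxxz" → no match
5. "zxyxyzyzxxx" → no match
6. "zyyyyxyx" → match
7. "zxyxzzyx" → match
8. "xyyzy" → no match
9. "zyx" → no match

6, 7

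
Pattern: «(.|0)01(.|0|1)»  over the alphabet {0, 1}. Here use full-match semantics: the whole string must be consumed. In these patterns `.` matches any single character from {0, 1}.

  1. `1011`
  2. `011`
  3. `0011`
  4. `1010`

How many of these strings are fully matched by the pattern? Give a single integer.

1 → match
2 → no match
3 → match
4 → match
Total matched: 3

3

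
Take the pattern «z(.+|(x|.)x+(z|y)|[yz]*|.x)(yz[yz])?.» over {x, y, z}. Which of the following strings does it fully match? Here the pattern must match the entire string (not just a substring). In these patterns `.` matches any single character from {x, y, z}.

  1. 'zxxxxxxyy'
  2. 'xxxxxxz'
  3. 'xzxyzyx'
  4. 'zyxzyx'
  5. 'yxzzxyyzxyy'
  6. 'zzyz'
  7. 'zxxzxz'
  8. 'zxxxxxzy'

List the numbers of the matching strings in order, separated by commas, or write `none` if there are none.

1, 4, 6, 7, 8

1 → match
2 → no match — must start with 'z'
3 → no match — must start with 'z'
4 → match
5 → no match — must start with 'z'
6 → match
7 → match
8 → match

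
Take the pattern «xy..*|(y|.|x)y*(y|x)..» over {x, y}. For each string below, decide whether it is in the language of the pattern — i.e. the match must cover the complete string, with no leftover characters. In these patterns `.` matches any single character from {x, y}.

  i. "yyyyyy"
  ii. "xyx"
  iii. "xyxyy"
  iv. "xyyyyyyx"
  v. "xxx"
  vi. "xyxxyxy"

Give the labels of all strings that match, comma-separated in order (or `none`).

i → match
ii → match
iii → match
iv → match
v → no match
vi → match

i, ii, iii, iv, vi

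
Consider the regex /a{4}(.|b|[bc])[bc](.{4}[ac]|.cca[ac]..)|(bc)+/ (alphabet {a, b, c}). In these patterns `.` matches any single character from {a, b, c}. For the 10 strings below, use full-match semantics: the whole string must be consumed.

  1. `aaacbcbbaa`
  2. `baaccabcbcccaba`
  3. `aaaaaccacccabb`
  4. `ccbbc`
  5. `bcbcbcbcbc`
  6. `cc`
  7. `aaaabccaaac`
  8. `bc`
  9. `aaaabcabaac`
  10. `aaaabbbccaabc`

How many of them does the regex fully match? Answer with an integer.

1. `aaacbcbbaa` → no match
2 → no match
3 → no match
4. `ccbbc` → no match
5. `bcbcbcbcbc` → match
6. `cc` → no match
7. `aaaabccaaac` → match
8. `bc` → match
9. `aaaabcabaac` → match
10 → match
Total matched: 5

5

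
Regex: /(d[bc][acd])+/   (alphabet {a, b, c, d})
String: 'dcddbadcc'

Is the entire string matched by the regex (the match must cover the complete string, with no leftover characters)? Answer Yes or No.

Yes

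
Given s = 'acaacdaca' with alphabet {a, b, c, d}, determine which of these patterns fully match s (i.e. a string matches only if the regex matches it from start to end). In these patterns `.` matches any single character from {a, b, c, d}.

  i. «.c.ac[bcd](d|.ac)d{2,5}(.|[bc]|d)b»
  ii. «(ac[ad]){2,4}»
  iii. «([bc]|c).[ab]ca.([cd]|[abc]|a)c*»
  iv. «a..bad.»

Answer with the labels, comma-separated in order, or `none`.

i → no match — must end with 'b'
ii → match
iii → no match
iv → no match

ii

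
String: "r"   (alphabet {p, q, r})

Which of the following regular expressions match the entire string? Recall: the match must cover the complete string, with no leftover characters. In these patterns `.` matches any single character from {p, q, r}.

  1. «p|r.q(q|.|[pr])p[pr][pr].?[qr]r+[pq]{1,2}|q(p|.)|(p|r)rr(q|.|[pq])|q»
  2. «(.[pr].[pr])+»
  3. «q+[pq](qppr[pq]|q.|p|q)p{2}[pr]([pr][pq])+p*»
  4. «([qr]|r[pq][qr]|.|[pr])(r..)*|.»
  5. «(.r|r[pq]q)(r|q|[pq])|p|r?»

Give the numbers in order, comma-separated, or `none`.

4, 5

1 → no match
2 → no match
3 → no match — must start with "q"
4 → match
5 → match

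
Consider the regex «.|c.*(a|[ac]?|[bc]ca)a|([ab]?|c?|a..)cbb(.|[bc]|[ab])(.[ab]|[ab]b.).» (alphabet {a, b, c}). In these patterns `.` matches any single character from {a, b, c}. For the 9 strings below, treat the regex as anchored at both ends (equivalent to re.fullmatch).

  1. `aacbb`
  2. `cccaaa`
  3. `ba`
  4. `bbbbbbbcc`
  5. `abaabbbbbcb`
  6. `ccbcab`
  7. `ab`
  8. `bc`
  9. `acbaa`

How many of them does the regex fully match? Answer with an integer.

1

1 → no match
2 → match
3 → no match
4 → no match
5 → no match
6 → no match
7 → no match
8 → no match
9 → no match
Total matched: 1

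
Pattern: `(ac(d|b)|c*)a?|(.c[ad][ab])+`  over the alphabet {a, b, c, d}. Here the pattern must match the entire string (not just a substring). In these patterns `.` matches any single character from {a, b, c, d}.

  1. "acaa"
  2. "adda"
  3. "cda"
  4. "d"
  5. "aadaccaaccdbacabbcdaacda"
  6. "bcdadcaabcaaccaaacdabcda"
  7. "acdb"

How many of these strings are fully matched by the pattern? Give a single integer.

3

1 → match
2 → no match
3 → no match
4 → no match
5 → no match
6 → match
7 → match
Total matched: 3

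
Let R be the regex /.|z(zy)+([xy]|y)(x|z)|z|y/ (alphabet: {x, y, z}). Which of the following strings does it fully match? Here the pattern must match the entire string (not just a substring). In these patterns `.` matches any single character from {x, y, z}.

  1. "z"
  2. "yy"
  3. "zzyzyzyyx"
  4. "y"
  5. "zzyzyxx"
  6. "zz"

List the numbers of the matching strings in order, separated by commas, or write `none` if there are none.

1, 3, 4, 5

1 → match
2 → no match
3 → match
4 → match
5 → match
6 → no match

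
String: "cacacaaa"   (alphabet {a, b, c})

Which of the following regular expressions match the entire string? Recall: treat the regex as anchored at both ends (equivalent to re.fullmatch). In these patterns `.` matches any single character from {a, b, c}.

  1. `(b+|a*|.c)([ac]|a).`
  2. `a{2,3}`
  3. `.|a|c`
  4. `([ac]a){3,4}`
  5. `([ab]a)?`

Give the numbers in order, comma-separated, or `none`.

1 → no match
2 → no match — must start with "a"
3 → no match
4 → match
5 → no match

4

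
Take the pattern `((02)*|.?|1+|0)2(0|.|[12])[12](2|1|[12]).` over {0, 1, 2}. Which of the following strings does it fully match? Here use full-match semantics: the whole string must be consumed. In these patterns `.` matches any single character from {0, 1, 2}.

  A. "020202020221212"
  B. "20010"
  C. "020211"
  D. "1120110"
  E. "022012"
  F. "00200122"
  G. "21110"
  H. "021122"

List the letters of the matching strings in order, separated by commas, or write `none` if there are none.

A, C, D, G, H

A → match
B. "20010" → no match
C. "020211" → match
D. "1120110" → match
E. "022012" → no match
F. "00200122" → no match
G. "21110" → match
H. "021122" → match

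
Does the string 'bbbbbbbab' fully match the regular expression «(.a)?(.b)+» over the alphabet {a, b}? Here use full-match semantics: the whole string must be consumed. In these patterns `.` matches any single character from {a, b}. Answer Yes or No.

No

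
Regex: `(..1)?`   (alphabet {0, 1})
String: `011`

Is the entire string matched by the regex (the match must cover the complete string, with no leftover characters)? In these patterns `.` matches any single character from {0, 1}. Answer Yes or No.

Yes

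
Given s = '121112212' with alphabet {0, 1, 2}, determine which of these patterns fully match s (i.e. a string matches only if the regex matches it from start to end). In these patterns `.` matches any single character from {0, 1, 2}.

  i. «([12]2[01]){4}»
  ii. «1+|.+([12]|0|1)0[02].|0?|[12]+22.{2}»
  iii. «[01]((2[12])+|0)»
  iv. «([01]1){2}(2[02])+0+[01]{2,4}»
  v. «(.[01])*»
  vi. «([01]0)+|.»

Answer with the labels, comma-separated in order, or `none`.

ii

i → no match
ii → match
iii → no match
iv → no match
v → no match
vi → no match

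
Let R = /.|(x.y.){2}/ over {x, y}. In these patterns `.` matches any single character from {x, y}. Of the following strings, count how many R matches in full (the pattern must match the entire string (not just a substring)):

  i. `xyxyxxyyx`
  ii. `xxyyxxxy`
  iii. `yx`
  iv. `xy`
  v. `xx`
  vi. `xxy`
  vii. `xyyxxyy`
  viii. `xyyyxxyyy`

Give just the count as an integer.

i → no match
ii → no match
iii → no match
iv → no match
v → no match
vi → no match
vii → no match
viii → no match
Total matched: 0

0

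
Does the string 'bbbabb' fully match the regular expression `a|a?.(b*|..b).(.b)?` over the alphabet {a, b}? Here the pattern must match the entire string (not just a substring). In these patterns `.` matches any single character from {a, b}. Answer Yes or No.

Yes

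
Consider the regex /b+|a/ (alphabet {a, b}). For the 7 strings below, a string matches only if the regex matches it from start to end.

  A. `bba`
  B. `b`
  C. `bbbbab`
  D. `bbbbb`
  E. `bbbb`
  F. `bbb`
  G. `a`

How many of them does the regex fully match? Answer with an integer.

5

A → no match
B → match
C → no match
D → match
E → match
F → match
G → match
Total matched: 5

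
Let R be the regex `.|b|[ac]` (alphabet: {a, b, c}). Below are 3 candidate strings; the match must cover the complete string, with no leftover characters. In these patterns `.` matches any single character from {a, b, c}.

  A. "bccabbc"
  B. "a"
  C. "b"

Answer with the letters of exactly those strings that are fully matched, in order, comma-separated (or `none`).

A → no match
B → match
C → match

B, C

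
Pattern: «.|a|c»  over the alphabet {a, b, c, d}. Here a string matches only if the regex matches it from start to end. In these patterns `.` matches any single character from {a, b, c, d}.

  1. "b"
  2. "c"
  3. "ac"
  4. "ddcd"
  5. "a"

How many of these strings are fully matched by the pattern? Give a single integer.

3

1. "b" → match
2. "c" → match
3. "ac" → no match
4. "ddcd" → no match
5. "a" → match
Total matched: 3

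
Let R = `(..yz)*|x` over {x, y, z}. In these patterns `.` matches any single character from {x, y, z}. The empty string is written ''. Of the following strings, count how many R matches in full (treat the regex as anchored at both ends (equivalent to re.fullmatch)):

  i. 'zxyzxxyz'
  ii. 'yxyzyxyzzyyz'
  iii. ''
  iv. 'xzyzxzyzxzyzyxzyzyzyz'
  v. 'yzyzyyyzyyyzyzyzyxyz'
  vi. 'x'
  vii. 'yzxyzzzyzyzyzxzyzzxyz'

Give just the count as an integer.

i → match
ii → match
iii → match
iv → no match
v → match
vi → match
vii → no match
Total matched: 5

5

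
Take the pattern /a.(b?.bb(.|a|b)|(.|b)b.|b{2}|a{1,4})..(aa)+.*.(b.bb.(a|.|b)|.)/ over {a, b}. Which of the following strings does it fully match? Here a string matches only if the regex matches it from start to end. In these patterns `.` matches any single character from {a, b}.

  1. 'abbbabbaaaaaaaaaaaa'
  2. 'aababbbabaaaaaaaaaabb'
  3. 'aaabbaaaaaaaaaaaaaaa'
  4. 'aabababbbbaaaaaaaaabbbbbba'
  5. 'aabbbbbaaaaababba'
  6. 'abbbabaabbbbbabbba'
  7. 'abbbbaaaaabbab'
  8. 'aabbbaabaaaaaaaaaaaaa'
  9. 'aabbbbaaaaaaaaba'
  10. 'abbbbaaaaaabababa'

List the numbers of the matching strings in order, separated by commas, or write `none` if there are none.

1 → match
2 → match
3 → match
4 → no match
5 → match
6 → match
7 → match
8 → match
9 → match
10 → match

1, 2, 3, 5, 6, 7, 8, 9, 10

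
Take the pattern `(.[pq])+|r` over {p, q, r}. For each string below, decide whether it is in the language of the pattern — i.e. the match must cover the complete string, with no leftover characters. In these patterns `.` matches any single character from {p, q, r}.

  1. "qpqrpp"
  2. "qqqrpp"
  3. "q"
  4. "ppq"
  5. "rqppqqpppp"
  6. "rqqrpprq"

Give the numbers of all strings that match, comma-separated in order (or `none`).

1 → no match
2 → no match
3 → no match
4 → no match
5 → match
6 → no match

5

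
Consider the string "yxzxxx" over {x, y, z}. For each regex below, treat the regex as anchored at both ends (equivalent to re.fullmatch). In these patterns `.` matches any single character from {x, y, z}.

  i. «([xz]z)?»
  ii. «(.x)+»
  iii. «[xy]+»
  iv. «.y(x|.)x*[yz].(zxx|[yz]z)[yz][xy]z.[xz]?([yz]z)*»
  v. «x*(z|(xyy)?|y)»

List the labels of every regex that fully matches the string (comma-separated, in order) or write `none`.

ii

i → no match
ii → match
iii → no match
iv → no match
v → no match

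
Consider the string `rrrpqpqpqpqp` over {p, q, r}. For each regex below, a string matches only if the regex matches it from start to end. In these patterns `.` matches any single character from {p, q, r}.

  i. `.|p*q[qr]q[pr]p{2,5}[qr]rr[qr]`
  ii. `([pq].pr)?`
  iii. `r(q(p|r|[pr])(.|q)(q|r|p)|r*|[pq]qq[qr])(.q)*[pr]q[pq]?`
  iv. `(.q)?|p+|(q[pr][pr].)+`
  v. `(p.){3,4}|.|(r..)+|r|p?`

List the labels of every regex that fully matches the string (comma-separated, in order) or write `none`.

i → no match
ii → no match
iii → match
iv → no match
v → no match

iii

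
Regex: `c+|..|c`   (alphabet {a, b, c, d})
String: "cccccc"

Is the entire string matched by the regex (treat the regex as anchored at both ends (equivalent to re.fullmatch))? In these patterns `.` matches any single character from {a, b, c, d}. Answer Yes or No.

Yes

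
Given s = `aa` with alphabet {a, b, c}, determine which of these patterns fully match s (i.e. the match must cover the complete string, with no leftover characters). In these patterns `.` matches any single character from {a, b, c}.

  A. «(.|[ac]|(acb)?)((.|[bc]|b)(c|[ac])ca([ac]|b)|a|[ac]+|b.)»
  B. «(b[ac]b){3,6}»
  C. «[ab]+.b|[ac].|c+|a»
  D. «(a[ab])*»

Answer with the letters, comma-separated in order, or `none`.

A → match
B → no match — must start with `b`
C → match
D → match

A, C, D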